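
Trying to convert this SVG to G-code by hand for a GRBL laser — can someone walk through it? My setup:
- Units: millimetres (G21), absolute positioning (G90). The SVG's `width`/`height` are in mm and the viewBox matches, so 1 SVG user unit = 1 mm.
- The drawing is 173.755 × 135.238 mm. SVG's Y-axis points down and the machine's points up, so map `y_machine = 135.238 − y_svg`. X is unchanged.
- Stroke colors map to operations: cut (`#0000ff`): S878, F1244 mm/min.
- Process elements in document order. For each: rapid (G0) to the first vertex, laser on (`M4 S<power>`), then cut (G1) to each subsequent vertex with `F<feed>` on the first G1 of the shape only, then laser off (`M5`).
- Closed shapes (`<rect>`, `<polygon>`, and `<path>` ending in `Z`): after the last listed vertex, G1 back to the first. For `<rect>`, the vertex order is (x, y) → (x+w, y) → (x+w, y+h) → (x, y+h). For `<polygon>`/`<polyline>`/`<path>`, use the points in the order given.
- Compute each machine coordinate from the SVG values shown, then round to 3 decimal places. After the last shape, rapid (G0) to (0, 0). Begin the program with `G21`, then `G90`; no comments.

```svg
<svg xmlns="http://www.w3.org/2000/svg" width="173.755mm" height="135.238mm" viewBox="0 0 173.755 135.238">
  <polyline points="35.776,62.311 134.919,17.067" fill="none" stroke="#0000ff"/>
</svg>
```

G21
G90
G0 X35.776 Y72.927
M4 S878
G1 X134.919 Y118.171 F1244
M5
G0 X0.000 Y0.000

1 u = 1 mm; y_m = 135.238 − y.

[1] `<polyline>` line segment, #0000ff→cut S878 F1244: (35.776,72.927) → (134.919,118.171)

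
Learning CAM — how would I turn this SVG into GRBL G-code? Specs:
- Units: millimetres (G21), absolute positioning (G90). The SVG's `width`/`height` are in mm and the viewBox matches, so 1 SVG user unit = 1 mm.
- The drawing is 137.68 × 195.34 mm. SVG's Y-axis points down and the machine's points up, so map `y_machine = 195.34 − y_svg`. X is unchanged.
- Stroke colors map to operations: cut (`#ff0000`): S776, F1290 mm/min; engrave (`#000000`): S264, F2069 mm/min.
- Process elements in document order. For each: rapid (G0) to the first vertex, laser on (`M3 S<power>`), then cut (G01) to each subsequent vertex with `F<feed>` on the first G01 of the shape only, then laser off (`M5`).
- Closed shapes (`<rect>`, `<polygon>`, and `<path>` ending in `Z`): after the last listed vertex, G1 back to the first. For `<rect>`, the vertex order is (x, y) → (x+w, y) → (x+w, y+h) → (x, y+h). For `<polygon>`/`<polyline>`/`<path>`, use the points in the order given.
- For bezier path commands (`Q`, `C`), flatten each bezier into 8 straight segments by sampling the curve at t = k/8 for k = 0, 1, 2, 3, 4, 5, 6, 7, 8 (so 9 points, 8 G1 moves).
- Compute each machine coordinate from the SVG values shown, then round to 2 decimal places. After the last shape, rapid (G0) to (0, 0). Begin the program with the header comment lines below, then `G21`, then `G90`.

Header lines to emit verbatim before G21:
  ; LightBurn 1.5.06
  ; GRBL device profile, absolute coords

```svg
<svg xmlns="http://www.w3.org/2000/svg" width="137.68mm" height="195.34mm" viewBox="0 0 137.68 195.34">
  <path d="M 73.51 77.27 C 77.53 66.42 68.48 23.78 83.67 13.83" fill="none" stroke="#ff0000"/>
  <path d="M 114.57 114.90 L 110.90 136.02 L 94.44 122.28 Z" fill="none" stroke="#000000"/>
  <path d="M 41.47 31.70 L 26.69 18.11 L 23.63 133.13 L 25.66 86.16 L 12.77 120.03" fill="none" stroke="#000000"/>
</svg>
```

1 u = 1 mm; y_m = 195.34 − y.

[1] `<path>` cubic bezier, #ff0000→cut S776 F1290: (73.51,118.07) → (74.48,123.50) → (74.66,131.16) → (74.49,140.29) → (74.40,150.13) → (74.84,159.93) → (76.24,168.93) → (79.04,176.37) → (83.67,181.51)

[2] `<path>` regular polygon, #000000→engrave S264 F2069: (114.57,80.44) → (110.90,59.32) → (94.44,73.06) → (114.57,80.44) (closed)

[3] `<path>` open polyline, #000000→engrave S264 F2069: (41.47,163.64) → (26.69,177.23) → (23.63,62.21) → (25.66,109.18) → (12.77,75.31)

; LightBurn 1.5.06
; GRBL device profile, absolute coords
G21
G90
G0 X73.51 Y118.07
M3 S776
G01 X74.48 Y123.50 F1290
G01 X74.66 Y131.16
G01 X74.49 Y140.29
G01 X74.40 Y150.13
G01 X74.84 Y159.93
G01 X76.24 Y168.93
G01 X79.04 Y176.37
G01 X83.67 Y181.51
M5
G0 X114.57 Y80.44
M3 S264
G01 X110.90 Y59.32 F2069
G01 X94.44 Y73.06
G01 X114.57 Y80.44
M5
G0 X41.47 Y163.64
M3 S264
G01 X26.69 Y177.23 F2069
G01 X23.63 Y62.21
G01 X25.66 Y109.18
G01 X12.77 Y75.31
M5
G0 X0.00 Y0.00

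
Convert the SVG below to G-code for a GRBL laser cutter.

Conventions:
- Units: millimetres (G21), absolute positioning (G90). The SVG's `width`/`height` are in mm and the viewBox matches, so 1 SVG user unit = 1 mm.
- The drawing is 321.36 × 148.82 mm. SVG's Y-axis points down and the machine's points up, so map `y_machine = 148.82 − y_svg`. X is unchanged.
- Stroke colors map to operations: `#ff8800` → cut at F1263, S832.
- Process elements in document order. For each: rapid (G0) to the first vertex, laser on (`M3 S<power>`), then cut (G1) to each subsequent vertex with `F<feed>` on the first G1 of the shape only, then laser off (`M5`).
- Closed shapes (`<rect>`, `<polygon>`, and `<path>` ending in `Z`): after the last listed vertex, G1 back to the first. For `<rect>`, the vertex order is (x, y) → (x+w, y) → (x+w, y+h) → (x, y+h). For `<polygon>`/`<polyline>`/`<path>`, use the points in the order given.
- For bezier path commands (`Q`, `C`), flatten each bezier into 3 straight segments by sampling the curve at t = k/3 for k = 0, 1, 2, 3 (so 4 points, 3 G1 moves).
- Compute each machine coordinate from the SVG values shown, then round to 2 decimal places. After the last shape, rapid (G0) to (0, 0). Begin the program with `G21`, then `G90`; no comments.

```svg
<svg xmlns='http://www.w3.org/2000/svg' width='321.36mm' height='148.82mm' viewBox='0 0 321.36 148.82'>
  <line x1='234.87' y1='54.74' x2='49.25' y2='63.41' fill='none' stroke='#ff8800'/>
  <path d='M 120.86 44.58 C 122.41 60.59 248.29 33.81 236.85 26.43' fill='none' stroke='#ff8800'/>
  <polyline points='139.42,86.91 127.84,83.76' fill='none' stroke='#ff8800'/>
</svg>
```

G21
G90
G0 X234.87 Y94.08
M3 S832
G1 X49.25 Y85.41 F1263
M5
G0 X120.86 Y104.24
M3 S832
G1 X154.16 Y100.19 F1263
G1 X212.21 Y110.85
G1 X236.85 Y122.39
M5
G0 X139.42 Y61.91
M3 S832
G1 X127.84 Y65.06 F1263
M5
G0 X0.00 Y0.00

1 u = 1 mm; y_m = 148.82 − y.

[1] `<line>` line segment, #ff8800→cut S832 F1263: (234.87,94.08) → (49.25,85.41)

[2] `<path>` cubic bezier, #ff8800→cut S832 F1263: (120.86,104.24) → (154.16,100.19) → (212.21,110.85) → (236.85,122.39)

[3] `<polyline>` line segment, #ff8800→cut S832 F1263: (139.42,61.91) → (127.84,65.06)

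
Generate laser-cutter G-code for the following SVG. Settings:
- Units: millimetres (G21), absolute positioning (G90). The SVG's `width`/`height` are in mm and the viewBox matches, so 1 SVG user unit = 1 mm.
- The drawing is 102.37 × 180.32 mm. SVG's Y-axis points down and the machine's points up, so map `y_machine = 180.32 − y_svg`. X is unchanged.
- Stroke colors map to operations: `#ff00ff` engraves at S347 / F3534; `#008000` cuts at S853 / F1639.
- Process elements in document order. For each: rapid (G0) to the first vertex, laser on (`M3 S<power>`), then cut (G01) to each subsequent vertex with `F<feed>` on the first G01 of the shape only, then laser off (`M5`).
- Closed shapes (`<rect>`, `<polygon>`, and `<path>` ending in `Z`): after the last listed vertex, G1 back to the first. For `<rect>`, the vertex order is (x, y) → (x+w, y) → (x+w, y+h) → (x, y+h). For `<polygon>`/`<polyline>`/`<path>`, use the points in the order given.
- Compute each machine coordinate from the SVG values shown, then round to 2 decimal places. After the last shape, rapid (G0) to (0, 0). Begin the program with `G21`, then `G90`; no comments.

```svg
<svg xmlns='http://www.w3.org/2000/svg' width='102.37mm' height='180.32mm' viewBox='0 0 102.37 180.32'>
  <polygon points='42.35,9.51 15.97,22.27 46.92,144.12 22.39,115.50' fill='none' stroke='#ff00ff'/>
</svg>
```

1 u = 1 mm; y_m = 180.32 − y.

[1] `<polygon>` closed polygon, #ff00ff→engrave S347 F3534: (42.35,170.81) → (15.97,158.05) → (46.92,36.20) → (22.39,64.82) → (42.35,170.81) (closed)

G21
G90
G0 X42.35 Y170.81
M3 S347
G01 X15.97 Y158.05 F3534
G01 X46.92 Y36.20
G01 X22.39 Y64.82
G01 X42.35 Y170.81
M5
G0 X0.00 Y0.00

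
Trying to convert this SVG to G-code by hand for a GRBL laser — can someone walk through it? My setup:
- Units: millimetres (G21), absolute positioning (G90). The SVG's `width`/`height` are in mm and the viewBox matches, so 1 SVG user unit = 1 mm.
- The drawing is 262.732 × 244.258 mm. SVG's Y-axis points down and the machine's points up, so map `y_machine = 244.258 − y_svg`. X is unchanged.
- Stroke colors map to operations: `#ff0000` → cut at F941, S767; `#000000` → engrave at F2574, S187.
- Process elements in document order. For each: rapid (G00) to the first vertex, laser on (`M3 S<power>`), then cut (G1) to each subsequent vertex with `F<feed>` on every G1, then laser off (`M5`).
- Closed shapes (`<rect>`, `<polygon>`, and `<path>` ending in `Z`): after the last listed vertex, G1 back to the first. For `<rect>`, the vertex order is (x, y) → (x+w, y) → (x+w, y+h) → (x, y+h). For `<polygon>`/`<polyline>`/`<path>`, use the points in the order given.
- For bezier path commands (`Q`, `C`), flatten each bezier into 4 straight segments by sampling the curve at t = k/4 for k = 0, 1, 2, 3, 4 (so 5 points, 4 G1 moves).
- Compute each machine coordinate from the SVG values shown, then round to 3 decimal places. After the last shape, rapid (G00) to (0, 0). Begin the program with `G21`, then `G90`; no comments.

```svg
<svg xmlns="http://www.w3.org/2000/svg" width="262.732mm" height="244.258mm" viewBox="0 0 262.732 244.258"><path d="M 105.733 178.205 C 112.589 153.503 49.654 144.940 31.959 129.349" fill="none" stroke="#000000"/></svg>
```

G21
G90
G00 X105.733 Y66.053
M3 S187
G1 X99.587 Y81.915 F2574
G1 X78.053 Y93.898 F2574
G1 X51.915 Y104.172 F2574
G1 X31.959 Y114.909 F2574
M5
G00 X0.000 Y0.000

Since the viewBox matches the mm dimensions, user units are millimetres directly. The only transform is the Y-flip y_m = 244.258 − y_svg.

Shape 1 is a cubic bezier drawn with `<path>`. Its stroke #000000 means engrave at S187, F2574. After flipping Y the toolpath is (105.733,66.053) → (99.587,81.915) → (78.053,93.898) → (51.915,104.172) → (31.959,114.909).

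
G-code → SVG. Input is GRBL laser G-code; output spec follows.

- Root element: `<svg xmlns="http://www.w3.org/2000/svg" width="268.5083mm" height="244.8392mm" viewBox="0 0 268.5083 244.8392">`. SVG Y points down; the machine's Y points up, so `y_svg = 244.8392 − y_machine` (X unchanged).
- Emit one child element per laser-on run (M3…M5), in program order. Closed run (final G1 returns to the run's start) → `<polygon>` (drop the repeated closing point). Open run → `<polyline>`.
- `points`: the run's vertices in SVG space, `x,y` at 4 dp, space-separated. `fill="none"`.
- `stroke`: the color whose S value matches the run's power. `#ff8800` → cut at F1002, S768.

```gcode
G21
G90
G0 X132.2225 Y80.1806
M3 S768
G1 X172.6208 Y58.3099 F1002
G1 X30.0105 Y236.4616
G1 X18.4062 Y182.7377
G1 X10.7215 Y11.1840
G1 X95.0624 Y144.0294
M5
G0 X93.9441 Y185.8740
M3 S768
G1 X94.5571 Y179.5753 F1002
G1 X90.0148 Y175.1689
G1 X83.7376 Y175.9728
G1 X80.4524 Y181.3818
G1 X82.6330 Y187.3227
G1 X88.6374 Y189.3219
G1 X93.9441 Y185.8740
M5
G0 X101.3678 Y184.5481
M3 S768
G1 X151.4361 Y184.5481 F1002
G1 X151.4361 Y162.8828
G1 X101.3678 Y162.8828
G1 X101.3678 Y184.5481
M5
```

<svg xmlns="http://www.w3.org/2000/svg" width="268.5083mm" height="244.8392mm" viewBox="0 0 268.5083 244.8392">
  <polyline points="132.2225,164.6586 172.6208,186.5293 30.0105,8.3776 18.4062,62.1015 10.7215,233.6552 95.0624,100.8098" fill="none" stroke="#ff8800"/>
  <polygon points="93.9441,58.9652 94.5571,65.2639 90.0148,69.6703 83.7376,68.8664 80.4524,63.4574 82.6330,57.5165 88.6374,55.5173" fill="none" stroke="#ff8800"/>
  <polygon points="101.3678,60.2911 151.4361,60.2911 151.4361,81.9564 101.3678,81.9564" fill="none" stroke="#ff8800"/>
</svg>

Each laser-on run becomes one SVG element. Flip Y back into SVG space with y_svg = 244.8392 − y_machine. Every run uses S768, so all elements get stroke `#ff8800` (cut).

Run 1: The run is open, so emit a `<polyline>` with points (Y-flipped): 132.2225,164.6586 172.6208,186.5293 30.0105,8.3776 18.4062,62.1015 10.7215,233.6552 95.0624,100.8098.

Run 2: The run returns to its start, so emit a `<polygon>` with points (Y-flipped): 93.9441,58.9652 94.5571,65.2639 90.0148,69.6703 83.7376,68.8664 80.4524,63.4574 82.6330,57.5165 88.6374,55.5173.

Run 3: The run returns to its start, so emit a `<polygon>` with points (Y-flipped): 101.3678,60.2911 151.4361,60.2911 151.4361,81.9564 101.3678,81.9564.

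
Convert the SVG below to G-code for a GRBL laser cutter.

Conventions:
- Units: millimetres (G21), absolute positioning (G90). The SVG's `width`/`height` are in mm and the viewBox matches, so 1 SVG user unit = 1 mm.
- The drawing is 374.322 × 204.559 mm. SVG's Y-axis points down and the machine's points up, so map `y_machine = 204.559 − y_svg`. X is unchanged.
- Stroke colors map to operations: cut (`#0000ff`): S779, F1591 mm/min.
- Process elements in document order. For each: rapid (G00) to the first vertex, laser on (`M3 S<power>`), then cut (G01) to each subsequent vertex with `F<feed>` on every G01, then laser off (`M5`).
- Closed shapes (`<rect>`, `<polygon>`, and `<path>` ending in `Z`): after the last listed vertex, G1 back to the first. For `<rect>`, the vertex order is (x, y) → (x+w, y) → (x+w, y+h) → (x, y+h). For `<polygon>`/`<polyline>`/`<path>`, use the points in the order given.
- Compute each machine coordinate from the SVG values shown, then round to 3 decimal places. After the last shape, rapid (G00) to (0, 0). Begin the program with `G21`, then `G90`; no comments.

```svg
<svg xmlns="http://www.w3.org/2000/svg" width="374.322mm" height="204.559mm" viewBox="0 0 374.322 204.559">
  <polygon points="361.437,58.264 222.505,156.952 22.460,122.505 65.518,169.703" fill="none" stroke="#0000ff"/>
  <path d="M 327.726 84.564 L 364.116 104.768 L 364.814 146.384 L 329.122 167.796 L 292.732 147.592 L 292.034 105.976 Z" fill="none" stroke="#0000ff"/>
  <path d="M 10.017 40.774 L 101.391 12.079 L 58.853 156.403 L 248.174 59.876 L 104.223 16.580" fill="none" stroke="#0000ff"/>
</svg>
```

Since the viewBox matches the mm dimensions, user units are millimetres directly. The only transform is the Y-flip y_m = 204.559 − y_svg.

Shape 1 is a closed polygon drawn with `<polygon>`. Its stroke #0000ff means cut at S779, F1591. After flipping Y the toolpath is (361.437,146.295) → (222.505,47.607) → (22.460,82.054) → (65.518,34.856) → (361.437,146.295), returning to the start.

Shape 2 is a regular polygon drawn with `<path>`. Its stroke #0000ff means cut at S779, F1591. After flipping Y the toolpath is (327.726,119.995) → (364.116,99.791) → (364.814,58.175) → (329.122,36.763) → (292.732,56.967) → (292.034,98.583) → (327.726,119.995), returning to the start.

Shape 3 is a open polyline drawn with `<path>`. Its stroke #0000ff means cut at S779, F1591. After flipping Y the toolpath is (10.017,163.785) → (101.391,192.480) → (58.853,48.156) → (248.174,144.683) → (104.223,187.979).

G21
G90
G00 X361.437 Y146.295
M3 S779
G01 X222.505 Y47.607 F1591
G01 X22.460 Y82.054 F1591
G01 X65.518 Y34.856 F1591
G01 X361.437 Y146.295 F1591
M5
G00 X327.726 Y119.995
M3 S779
G01 X364.116 Y99.791 F1591
G01 X364.814 Y58.175 F1591
G01 X329.122 Y36.763 F1591
G01 X292.732 Y56.967 F1591
G01 X292.034 Y98.583 F1591
G01 X327.726 Y119.995 F1591
M5
G00 X10.017 Y163.785
M3 S779
G01 X101.391 Y192.480 F1591
G01 X58.853 Y48.156 F1591
G01 X248.174 Y144.683 F1591
G01 X104.223 Y187.979 F1591
M5
G00 X0.000 Y0.000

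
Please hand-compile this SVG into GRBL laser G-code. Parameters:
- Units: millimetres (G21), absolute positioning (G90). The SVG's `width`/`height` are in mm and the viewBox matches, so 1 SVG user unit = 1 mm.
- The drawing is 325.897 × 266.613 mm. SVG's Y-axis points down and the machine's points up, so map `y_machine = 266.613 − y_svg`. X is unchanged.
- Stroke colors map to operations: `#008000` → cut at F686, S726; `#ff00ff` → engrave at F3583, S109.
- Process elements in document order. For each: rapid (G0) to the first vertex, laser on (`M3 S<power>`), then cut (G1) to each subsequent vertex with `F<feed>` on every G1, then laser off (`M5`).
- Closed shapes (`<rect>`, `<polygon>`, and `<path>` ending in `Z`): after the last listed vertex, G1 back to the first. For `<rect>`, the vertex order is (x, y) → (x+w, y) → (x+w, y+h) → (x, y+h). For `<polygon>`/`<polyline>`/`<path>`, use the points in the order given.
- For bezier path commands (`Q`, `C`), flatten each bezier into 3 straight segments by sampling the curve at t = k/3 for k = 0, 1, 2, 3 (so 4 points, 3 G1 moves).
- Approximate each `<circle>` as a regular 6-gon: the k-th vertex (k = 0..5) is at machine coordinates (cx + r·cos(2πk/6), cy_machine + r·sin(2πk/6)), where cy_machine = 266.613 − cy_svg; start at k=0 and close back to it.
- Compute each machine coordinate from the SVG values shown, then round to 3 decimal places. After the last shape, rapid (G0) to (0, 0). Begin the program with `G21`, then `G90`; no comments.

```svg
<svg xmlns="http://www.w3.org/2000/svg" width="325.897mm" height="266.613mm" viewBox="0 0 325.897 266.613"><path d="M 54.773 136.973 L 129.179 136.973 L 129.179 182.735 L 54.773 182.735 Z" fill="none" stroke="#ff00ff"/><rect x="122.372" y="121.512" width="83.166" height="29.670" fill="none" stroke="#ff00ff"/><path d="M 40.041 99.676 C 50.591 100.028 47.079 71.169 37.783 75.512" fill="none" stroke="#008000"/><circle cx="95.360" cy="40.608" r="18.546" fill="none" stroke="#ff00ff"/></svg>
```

G21
G90
G0 X54.773 Y129.640
M3 S109
G1 X129.179 Y129.640 F3583
G1 X129.179 Y83.878 F3583
G1 X54.773 Y83.878 F3583
G1 X54.773 Y129.640 F3583
M5
G0 X122.372 Y145.101
M3 S109
G1 X205.538 Y145.101 F3583
G1 X205.538 Y115.431 F3583
G1 X122.372 Y115.431 F3583
G1 X122.372 Y145.101 F3583
M5
G0 X40.041 Y166.937
M3 S726
G1 X46.210 Y174.010 F686
G1 X44.844 Y186.688 F686
G1 X37.783 Y191.101 F686
M5
G0 X113.906 Y226.005
M3 S109
G1 X104.633 Y242.066 F3583
G1 X86.087 Y242.066 F3583
G1 X76.814 Y226.005 F3583
G1 X86.087 Y209.944 F3583
G1 X104.633 Y209.944 F3583
G1 X113.906 Y226.005 F3583
M5
G0 X0.000 Y0.000

Since the viewBox matches the mm dimensions, user units are millimetres directly. The only transform is the Y-flip y_m = 266.613 − y_svg.

Shape 1 is a rectangle drawn with `<path>`. Its stroke #ff00ff means engrave at S109, F3583. After flipping Y the toolpath is (54.773,129.640) → (129.179,129.640) → (129.179,83.878) → (54.773,83.878) → (54.773,129.640), returning to the start.

Shape 2 is a rectangle drawn with `<rect>`. Its stroke #ff00ff means engrave at S109, F3583. After flipping Y the toolpath is (122.372,145.101) → (205.538,145.101) → (205.538,115.431) → (122.372,115.431) → (122.372,145.101), returning to the start.

Shape 3 is a cubic bezier drawn with `<path>`. Its stroke #008000 means cut at S726, F686. After flipping Y the toolpath is (40.041,166.937) → (46.210,174.010) → (44.844,186.688) → (37.783,191.101).

Shape 4 is a circle drawn with `<circle>`. Its stroke #ff00ff means engrave at S109, F3583. After flipping Y the toolpath is (113.906,226.005) → (104.633,242.066) → (86.087,242.066) → (76.814,226.005) → (86.087,209.944) → (104.633,209.944) → (113.906,226.005), returning to the start.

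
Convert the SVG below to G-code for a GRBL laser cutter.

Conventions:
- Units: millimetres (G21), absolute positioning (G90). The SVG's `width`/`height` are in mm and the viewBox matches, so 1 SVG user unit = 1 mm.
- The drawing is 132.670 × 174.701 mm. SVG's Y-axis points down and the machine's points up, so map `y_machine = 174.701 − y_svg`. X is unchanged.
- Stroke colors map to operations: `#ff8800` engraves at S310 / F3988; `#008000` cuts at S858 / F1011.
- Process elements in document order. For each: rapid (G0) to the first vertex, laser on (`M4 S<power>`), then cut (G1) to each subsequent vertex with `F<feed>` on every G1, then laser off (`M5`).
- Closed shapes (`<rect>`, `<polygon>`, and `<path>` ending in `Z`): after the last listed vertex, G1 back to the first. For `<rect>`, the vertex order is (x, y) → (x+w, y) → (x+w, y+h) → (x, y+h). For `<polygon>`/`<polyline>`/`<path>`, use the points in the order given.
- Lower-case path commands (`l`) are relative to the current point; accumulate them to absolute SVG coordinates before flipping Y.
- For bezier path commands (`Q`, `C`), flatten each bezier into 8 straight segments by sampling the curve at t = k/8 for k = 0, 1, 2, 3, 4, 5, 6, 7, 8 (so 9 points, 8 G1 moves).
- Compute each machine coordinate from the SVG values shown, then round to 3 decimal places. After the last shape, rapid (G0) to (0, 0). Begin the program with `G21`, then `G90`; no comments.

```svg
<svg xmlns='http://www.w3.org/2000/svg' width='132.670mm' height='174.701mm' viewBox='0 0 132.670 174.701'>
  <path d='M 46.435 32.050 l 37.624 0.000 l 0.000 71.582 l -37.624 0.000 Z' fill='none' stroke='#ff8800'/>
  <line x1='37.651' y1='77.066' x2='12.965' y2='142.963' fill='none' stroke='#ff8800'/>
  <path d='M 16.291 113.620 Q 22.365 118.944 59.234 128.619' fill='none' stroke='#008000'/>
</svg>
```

G21
G90
G0 X46.435 Y142.651
M4 S310
G1 X84.059 Y142.651 F3988
G1 X84.059 Y71.069 F3988
G1 X46.435 Y71.069 F3988
G1 X46.435 Y142.651 F3988
M5
G0 X37.651 Y97.635
M4 S310
G1 X12.965 Y31.738 F3988
M5
G0 X16.291 Y61.081
M4 S858
G1 X18.291 Y59.682 F1011
G1 X21.253 Y58.147 F1011
G1 X25.177 Y56.476 F1011
G1 X30.064 Y54.669 F1011
G1 X35.913 Y52.726 F1011
G1 X42.724 Y50.648 F1011
G1 X50.498 Y48.433 F1011
G1 X59.234 Y46.082 F1011
M5
G0 X0.000 Y0.000

Since the viewBox matches the mm dimensions, user units are millimetres directly. The only transform is the Y-flip y_m = 174.701 − y_svg.

Shape 1 is a rectangle drawn with `<path>`. Its stroke #ff8800 means engrave at S310, F3988. After flipping Y the toolpath is (46.435,142.651) → (84.059,142.651) → (84.059,71.069) → (46.435,71.069) → (46.435,142.651), returning to the start.

Shape 2 is a line segment drawn with `<line>`. Its stroke #ff8800 means engrave at S310, F3988. After flipping Y the toolpath is (37.651,97.635) → (12.965,31.738).

Shape 3 is a quadratic bezier drawn with `<path>`. Its stroke #008000 means cut at S858, F1011. After flipping Y the toolpath is (16.291,61.081) → (18.291,59.682) → (21.253,58.147) → (25.177,56.476) → (30.064,54.669) → (35.913,52.726) → (42.724,50.648) → (50.498,48.433) → (59.234,46.082).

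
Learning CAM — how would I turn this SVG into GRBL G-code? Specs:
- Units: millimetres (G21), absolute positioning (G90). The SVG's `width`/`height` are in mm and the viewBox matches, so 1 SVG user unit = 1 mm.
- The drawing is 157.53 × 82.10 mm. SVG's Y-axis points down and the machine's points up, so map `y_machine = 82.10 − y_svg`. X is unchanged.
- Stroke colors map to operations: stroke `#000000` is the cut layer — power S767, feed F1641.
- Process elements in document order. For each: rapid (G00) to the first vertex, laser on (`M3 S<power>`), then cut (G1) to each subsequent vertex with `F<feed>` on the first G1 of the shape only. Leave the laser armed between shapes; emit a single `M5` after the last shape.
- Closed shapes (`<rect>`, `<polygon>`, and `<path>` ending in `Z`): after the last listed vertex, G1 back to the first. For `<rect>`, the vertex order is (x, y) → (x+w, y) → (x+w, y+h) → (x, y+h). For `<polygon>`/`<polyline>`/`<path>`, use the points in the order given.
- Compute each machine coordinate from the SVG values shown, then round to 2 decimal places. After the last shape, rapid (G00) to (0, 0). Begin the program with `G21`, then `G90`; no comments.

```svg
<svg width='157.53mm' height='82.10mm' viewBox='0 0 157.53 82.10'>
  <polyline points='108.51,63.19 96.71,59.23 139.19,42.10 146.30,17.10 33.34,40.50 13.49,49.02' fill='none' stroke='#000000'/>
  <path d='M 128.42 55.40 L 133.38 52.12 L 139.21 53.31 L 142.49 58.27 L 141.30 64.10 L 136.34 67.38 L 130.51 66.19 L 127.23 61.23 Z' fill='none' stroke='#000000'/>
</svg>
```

1 u = 1 mm; y_m = 82.10 − y.

[1] `<polyline>` open polyline, #000000→cut S767 F1641: (108.51,18.91) → (96.71,22.87) → (139.19,40.00) → (146.30,65.00) → (33.34,41.60) → (13.49,33.08)

[2] `<path>` regular polygon, #000000→cut S767 F1641: (128.42,26.70) → (133.38,29.98) → (139.21,28.79) → (142.49,23.83) → (141.30,18.00) → (136.34,14.72) → (130.51,15.91) → (127.23,20.87) → (128.42,26.70) (closed)

G21
G90
G00 X108.51 Y18.91
M3 S767
G1 X96.71 Y22.87 F1641
G1 X139.19 Y40.00
G1 X146.30 Y65.00
G1 X33.34 Y41.60
G1 X13.49 Y33.08
G00 X128.42 Y26.70
M3 S767
G1 X133.38 Y29.98 F1641
G1 X139.21 Y28.79
G1 X142.49 Y23.83
G1 X141.30 Y18.00
G1 X136.34 Y14.72
G1 X130.51 Y15.91
G1 X127.23 Y20.87
G1 X128.42 Y26.70
M5
G00 X0.00 Y0.00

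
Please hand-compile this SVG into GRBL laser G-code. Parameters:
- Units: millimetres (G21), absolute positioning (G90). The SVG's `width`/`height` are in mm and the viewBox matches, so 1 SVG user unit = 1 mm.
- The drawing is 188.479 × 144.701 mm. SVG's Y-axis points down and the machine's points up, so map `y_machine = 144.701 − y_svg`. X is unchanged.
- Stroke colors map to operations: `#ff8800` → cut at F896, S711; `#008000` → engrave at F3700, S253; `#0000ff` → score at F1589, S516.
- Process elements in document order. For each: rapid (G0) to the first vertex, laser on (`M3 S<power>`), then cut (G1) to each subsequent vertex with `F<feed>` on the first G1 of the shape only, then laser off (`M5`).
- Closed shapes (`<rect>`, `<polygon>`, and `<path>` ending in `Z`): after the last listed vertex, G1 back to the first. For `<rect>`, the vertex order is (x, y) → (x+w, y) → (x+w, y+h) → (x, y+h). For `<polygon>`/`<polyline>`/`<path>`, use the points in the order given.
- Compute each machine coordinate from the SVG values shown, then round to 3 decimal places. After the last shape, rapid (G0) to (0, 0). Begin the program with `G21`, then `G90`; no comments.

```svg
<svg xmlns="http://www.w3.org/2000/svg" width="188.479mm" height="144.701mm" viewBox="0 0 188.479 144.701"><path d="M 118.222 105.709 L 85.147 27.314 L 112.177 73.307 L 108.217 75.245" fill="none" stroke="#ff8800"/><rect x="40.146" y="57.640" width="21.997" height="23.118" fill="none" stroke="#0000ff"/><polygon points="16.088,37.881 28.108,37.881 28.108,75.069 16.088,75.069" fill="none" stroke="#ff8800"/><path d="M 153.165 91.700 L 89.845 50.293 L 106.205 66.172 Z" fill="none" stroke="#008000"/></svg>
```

G21
G90
G0 X118.222 Y38.992
M3 S711
G1 X85.147 Y117.387 F896
G1 X112.177 Y71.394
G1 X108.217 Y69.456
M5
G0 X40.146 Y87.061
M3 S516
G1 X62.143 Y87.061 F1589
G1 X62.143 Y63.943
G1 X40.146 Y63.943
G1 X40.146 Y87.061
M5
G0 X16.088 Y106.820
M3 S711
G1 X28.108 Y106.820 F896
G1 X28.108 Y69.632
G1 X16.088 Y69.632
G1 X16.088 Y106.820
M5
G0 X153.165 Y53.001
M3 S253
G1 X89.845 Y94.408 F3700
G1 X106.205 Y78.529
G1 X153.165 Y53.001
M5
G0 X0.000 Y0.000

viewBox `0 0 188.479 144.701` with mm width/height → 1 unit = 1 mm. Flip: y_m = 144.701 − y_svg.

**Shape 1** — `<path>` open polyline, stroke `#ff8800` → cut (S711, F896). Machine vertices: (118.222,38.992) → (85.147,117.387) → (112.177,71.394) → (108.217,69.456). Open path.

**Shape 2** — `<rect>` rectangle, stroke `#0000ff` → score (S516, F1589). Machine vertices: (40.146,87.061) → (62.143,87.061) → (62.143,63.943) → (40.146,63.943) → (40.146,87.061). Closed: final G1 returns to the first vertex.

**Shape 3** — `<polygon>` rectangle, stroke `#ff8800` → cut (S711, F896). Machine vertices: (16.088,106.820) → (28.108,106.820) → (28.108,69.632) → (16.088,69.632) → (16.088,106.820). Closed: final G1 returns to the first vertex.

**Shape 4** — `<path>` closed polygon, stroke `#008000` → engrave (S253, F3700). Machine vertices: (153.165,53.001) → (89.845,94.408) → (106.205,78.529) → (153.165,53.001). Closed: final G1 returns to the first vertex.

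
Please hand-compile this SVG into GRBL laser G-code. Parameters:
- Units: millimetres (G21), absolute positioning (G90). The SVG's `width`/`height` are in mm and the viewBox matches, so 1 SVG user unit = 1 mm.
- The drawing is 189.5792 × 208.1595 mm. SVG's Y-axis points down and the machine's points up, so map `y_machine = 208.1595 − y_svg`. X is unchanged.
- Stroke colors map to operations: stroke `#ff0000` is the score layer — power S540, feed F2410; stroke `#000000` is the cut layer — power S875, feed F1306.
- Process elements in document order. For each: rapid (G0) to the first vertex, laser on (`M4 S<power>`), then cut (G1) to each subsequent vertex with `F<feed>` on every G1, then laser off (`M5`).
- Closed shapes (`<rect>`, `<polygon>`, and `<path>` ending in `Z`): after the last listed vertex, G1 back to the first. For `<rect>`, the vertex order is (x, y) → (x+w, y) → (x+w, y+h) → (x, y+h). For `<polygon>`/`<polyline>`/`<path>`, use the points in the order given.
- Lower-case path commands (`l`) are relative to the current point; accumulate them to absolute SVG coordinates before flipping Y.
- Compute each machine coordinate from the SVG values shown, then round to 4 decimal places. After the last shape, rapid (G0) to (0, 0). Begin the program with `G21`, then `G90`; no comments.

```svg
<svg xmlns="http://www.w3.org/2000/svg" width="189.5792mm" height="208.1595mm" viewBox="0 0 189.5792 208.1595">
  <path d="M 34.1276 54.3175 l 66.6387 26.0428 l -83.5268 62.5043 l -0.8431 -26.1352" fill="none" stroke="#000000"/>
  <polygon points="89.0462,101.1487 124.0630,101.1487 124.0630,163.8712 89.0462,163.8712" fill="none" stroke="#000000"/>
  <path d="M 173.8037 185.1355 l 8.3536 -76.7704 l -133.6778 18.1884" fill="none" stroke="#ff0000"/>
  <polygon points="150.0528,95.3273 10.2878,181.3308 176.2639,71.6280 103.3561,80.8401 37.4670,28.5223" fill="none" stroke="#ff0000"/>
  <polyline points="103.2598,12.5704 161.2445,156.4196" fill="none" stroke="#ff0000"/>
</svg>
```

Since the viewBox matches the mm dimensions, user units are millimetres directly. The only transform is the Y-flip y_m = 208.1595 − y_svg.

Shape 1 is a open polyline drawn with `<path>`. Its stroke #000000 means cut at S875, F1306. After flipping Y the toolpath is (34.1276,153.8420) → (100.7663,127.7992) → (17.2395,65.2949) → (16.3964,91.4301).

Shape 2 is a rectangle drawn with `<polygon>`. Its stroke #000000 means cut at S875, F1306. After flipping Y the toolpath is (89.0462,107.0108) → (124.0630,107.0108) → (124.0630,44.2883) → (89.0462,44.2883) → (89.0462,107.0108), returning to the start.

Shape 3 is a open polyline drawn with `<path>`. Its stroke #ff0000 means score at S540, F2410. After flipping Y the toolpath is (173.8037,23.0240) → (182.1573,99.7944) → (48.4795,81.6060).

Shape 4 is a closed polygon drawn with `<polygon>`. Its stroke #ff0000 means score at S540, F2410. After flipping Y the toolpath is (150.0528,112.8322) → (10.2878,26.8287) → (176.2639,136.5315) → (103.3561,127.3194) → (37.4670,179.6372) → (150.0528,112.8322), returning to the start.

Shape 5 is a line segment drawn with `<polyline>`. Its stroke #ff0000 means score at S540, F2410. After flipping Y the toolpath is (103.2598,195.5891) → (161.2445,51.7399).

G21
G90
G0 X34.1276 Y153.8420
M4 S875
G1 X100.7663 Y127.7992 F1306
G1 X17.2395 Y65.2949 F1306
G1 X16.3964 Y91.4301 F1306
M5
G0 X89.0462 Y107.0108
M4 S875
G1 X124.0630 Y107.0108 F1306
G1 X124.0630 Y44.2883 F1306
G1 X89.0462 Y44.2883 F1306
G1 X89.0462 Y107.0108 F1306
M5
G0 X173.8037 Y23.0240
M4 S540
G1 X182.1573 Y99.7944 F2410
G1 X48.4795 Y81.6060 F2410
M5
G0 X150.0528 Y112.8322
M4 S540
G1 X10.2878 Y26.8287 F2410
G1 X176.2639 Y136.5315 F2410
G1 X103.3561 Y127.3194 F2410
G1 X37.4670 Y179.6372 F2410
G1 X150.0528 Y112.8322 F2410
M5
G0 X103.2598 Y195.5891
M4 S540
G1 X161.2445 Y51.7399 F2410
M5
G0 X0.0000 Y0.0000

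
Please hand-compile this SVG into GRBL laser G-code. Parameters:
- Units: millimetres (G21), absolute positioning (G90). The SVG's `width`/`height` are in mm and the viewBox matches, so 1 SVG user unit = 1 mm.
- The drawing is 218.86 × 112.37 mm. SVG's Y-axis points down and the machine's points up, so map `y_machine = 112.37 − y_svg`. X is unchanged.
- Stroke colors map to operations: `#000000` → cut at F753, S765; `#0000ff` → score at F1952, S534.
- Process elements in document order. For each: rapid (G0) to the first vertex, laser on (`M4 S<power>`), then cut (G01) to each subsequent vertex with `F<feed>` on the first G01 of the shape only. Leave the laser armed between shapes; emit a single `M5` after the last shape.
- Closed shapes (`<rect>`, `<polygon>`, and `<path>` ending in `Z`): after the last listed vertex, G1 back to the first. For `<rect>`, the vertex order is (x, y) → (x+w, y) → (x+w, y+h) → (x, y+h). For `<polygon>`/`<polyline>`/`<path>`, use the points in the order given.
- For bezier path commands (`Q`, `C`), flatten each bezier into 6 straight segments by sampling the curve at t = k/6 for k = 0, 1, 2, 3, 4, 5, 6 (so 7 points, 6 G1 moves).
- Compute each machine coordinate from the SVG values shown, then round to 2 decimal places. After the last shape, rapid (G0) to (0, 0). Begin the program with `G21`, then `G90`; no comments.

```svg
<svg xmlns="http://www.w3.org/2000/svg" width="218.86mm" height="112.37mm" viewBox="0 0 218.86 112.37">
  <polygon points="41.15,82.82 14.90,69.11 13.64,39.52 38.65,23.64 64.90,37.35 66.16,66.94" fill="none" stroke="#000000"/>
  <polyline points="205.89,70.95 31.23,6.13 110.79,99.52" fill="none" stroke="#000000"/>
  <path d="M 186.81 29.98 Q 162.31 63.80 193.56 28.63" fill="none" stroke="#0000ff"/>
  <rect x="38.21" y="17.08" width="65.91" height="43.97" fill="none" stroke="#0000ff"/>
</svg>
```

G21
G90
G0 X41.15 Y29.55
M4 S765
G01 X14.90 Y43.26 F753
G01 X13.64 Y72.85
G01 X38.65 Y88.73
G01 X64.90 Y75.02
G01 X66.16 Y45.43
G01 X41.15 Y29.55
G0 X205.89 Y41.42
M4 S765
G01 X31.23 Y106.24 F753
G01 X110.79 Y12.85
G0 X186.81 Y82.39
M4 S534
G01 X180.19 Y73.03 F1952
G01 X176.67 Y67.51
G01 X176.25 Y65.82
G01 X178.92 Y67.96
G01 X184.69 Y73.93
G01 X193.56 Y83.74
G0 X38.21 Y95.29
M4 S534
G01 X104.12 Y95.29 F1952
G01 X104.12 Y51.32
G01 X38.21 Y51.32
G01 X38.21 Y95.29
M5
G0 X0.00 Y0.00

viewBox `0 0 218.86 112.37` with mm width/height → 1 unit = 1 mm. Flip: y_m = 112.37 − y_svg.

**Shape 1** — `<polygon>` regular polygon, stroke `#000000` → cut (S765, F753). Machine vertices: (41.15,29.55) → (14.90,43.26) → (13.64,72.85) → (38.65,88.73) → (64.90,75.02) → (66.16,45.43) → (41.15,29.55). Closed: final G1 returns to the first vertex.

**Shape 2** — `<polyline>` open polyline, stroke `#000000` → cut (S765, F753). Machine vertices: (205.89,41.42) → (31.23,106.24) → (110.79,12.85). Open path.

**Shape 3** — `<path>` quadratic bezier, stroke `#0000ff` → score (S534, F1952). Control points (SVG): P0=(186.81,29.98), P1=(162.31,63.80), P2=(193.56,28.63); sampled at t=k/6. Machine vertices: (186.81,82.39) → (180.19,73.03) → (176.67,67.51) → (176.25,65.82) → (178.92,67.96) → (184.69,73.93) → (193.56,83.74). Open path.

**Shape 4** — `<rect>` rectangle, stroke `#0000ff` → score (S534, F1952). Machine vertices: (38.21,95.29) → (104.12,95.29) → (104.12,51.32) → (38.21,51.32) → (38.21,95.29). Closed: final G1 returns to the first vertex.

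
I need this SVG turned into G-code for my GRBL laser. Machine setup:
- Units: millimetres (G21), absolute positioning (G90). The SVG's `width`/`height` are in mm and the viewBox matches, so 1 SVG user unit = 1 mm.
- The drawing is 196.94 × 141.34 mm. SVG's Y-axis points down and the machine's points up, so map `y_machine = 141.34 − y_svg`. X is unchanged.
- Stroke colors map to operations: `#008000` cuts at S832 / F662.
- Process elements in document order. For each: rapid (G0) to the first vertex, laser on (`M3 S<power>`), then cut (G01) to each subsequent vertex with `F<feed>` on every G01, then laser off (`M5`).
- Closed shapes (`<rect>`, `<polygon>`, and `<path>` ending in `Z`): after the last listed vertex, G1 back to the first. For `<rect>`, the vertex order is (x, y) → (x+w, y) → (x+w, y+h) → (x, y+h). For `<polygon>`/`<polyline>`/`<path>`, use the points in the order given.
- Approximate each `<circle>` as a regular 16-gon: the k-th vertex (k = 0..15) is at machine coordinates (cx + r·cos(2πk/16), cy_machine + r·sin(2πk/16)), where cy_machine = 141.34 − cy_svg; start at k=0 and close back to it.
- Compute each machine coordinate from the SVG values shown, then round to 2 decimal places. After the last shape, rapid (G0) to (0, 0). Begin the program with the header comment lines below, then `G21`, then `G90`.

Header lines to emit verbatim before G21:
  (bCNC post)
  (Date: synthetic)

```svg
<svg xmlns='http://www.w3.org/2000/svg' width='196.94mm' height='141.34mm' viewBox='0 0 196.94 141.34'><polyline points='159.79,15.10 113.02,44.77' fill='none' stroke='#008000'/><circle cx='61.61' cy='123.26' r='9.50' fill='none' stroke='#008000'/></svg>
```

(bCNC post)
(Date: synthetic)
G21
G90
G0 X159.79 Y126.24
M3 S832
G01 X113.02 Y96.57 F662
M5
G0 X71.11 Y18.08
M3 S832
G01 X70.39 Y21.72 F662
G01 X68.33 Y24.80 F662
G01 X65.25 Y26.86 F662
G01 X61.61 Y27.58 F662
G01 X57.97 Y26.86 F662
G01 X54.89 Y24.80 F662
G01 X52.83 Y21.72 F662
G01 X52.11 Y18.08 F662
G01 X52.83 Y14.44 F662
G01 X54.89 Y11.36 F662
G01 X57.97 Y9.30 F662
G01 X61.61 Y8.58 F662
G01 X65.25 Y9.30 F662
G01 X68.33 Y11.36 F662
G01 X70.39 Y14.44 F662
G01 X71.11 Y18.08 F662
M5
G0 X0.00 Y0.00

viewBox `0 0 196.94 141.34` with mm width/height → 1 unit = 1 mm. Flip: y_m = 141.34 − y_svg.

**Shape 1** — `<polyline>` line segment, stroke `#008000` → cut (S832, F662). Machine vertices: (159.79,126.24) → (113.02,96.57). Open path.

**Shape 2** — `<circle>` circle, stroke `#008000` → cut (S832, F662). Machine vertices: (71.11,18.08) → (70.39,21.72) → (68.33,24.80) → (65.25,26.86) → (61.61,27.58) → (57.97,26.86) → (54.89,24.80) → (52.83,21.72) → (52.11,18.08) → (52.83,14.44) → (54.89,11.36) → (57.97,9.30) → (61.61,8.58) → (65.25,9.30) → (68.33,11.36) → (70.39,14.44) → (71.11,18.08). Closed: final G1 returns to the first vertex.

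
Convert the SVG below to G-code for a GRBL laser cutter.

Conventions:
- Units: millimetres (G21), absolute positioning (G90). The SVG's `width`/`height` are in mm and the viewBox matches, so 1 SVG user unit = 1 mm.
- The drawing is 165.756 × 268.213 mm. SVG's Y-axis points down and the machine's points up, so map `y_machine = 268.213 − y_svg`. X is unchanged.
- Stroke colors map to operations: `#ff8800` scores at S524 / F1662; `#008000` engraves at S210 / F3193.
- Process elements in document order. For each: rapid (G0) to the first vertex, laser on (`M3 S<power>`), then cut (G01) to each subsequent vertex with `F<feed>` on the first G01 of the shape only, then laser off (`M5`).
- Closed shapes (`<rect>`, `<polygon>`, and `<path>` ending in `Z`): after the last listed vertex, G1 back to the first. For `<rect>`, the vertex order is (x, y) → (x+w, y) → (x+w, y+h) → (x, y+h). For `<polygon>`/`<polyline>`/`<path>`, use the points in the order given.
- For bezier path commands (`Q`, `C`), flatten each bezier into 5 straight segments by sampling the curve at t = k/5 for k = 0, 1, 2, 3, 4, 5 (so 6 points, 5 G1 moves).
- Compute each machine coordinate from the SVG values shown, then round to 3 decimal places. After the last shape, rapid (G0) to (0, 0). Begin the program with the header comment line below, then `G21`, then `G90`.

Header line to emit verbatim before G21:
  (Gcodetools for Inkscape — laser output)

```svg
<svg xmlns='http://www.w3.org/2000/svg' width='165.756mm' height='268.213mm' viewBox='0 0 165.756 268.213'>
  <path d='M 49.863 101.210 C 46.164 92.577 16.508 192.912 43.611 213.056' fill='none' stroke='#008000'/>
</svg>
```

(Gcodetools for Inkscape — laser output)
G21
G90
G0 X49.863 Y167.003
M3 S210
G01 X45.190 Y160.620 F3193
G01 X38.259 Y137.164
G01 X33.038 Y105.715
G01 X33.499 Y75.353
G01 X43.611 Y55.157
M5
G0 X0.000 Y0.000

viewBox `0 0 165.756 268.213` with mm width/height → 1 unit = 1 mm. Flip: y_m = 268.213 − y_svg.

**Shape 1** — `<path>` cubic bezier, stroke `#008000` → engrave (S210, F3193). Control points (SVG): P0=(49.863,101.210), P1=(46.164,92.577), P2=(16.508,192.912), P3=(43.611,213.056); sampled at t=k/5. Machine vertices: (49.863,167.003) → (45.190,160.620) → (38.259,137.164) → (33.038,105.715) → (33.499,75.353) → (43.611,55.157). Open path.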